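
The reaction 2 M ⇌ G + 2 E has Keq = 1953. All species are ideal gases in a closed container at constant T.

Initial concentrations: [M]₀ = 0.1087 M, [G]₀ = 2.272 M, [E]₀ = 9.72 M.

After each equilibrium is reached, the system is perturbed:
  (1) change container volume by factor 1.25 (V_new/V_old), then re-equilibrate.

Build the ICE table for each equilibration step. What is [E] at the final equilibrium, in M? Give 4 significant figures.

[E]_eq = 7.635 M

Q₀ = 1.8167e+04 vs Keq = 1953 ⇒ Q>K, reverse
Step 1:
                   M          G          E
  I           0.1087      2.272       9.72
  C           0.2082    -0.1041    -0.2082
  E           0.3169      2.168      9.512
  solve Keq expr → x = -0.1041; check Q = 1953
Then change container volume by factor 1.25 (V_new/V_old).
Step 2:
                   M          G          E
  I           0.2535      1.734      7.609
  C         -0.02519     0.0126    0.02519
  E           0.2283      1.747      7.635
  solve Keq expr → x = 0.0126; check Q = 1953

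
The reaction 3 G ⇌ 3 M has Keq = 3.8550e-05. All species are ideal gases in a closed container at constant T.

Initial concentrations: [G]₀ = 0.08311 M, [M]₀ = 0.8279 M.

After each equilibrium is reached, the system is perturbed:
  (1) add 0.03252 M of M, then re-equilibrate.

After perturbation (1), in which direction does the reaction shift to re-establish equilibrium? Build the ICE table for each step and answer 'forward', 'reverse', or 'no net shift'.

Direction: reverse

Q₀ = 988.5 vs Keq = 3.8550e-05 ⇒ Q>K, reverse
Step 1:
                   G          M
  Initial    0.08311     0.8279
  Change      0.7981    -0.7981
  Equil       0.8812    0.02977
  solve Keq expr → x = -0.266; check Q = 3.8550e-05
Then add 0.03252 M of M.
Step 2:
                   G          M
  Initial     0.8812    0.06229
  Change     0.03146   -0.03146
  Equil       0.9127    0.03083
  solve Keq expr → x = -0.01049; check Q = 3.8550e-05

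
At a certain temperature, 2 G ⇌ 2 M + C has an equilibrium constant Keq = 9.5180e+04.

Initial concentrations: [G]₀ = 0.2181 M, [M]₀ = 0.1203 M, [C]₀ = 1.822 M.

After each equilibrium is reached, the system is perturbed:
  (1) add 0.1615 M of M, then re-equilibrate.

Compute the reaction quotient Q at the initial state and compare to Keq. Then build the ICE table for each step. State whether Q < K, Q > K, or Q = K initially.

Q₀ = 0.5543; Q < K (proceeds forward)

Q₀ = 0.5543 vs Keq = 9.5180e+04 ⇒ Q<K, forward
Step 1:
                  G         M         C
  init       0.2181    0.1203     1.822
  Δ         -0.2166    0.2166    0.1083
  eq       0.001517    0.3369      1.93
  solve Keq expr → x = 0.1083; check Q = 9.5180e+04
Then add 0.1615 M of M.
Step 2:
                  G         M         C
  init     0.001517    0.4984      1.93
  Δ       7.2383e-04 -7.2383e-04 -3.6191e-04
  eq       0.002241    0.4977      1.93
  solve Keq expr → x = -3.6191e-04; check Q = 9.5180e+04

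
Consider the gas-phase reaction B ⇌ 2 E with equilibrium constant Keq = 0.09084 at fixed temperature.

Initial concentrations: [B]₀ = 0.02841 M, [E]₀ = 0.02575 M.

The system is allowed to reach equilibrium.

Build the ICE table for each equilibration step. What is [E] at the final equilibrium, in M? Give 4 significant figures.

Q₀ = 0.02334 vs Keq = 0.09084 ⇒ Q<K, forward
Step 1:
                   B          E
  init       0.02841    0.02575
  Δ        -0.008428    0.01686
  eq         0.01998    0.04261
  solve Keq expr → x = 0.008428; check Q = 0.09084

[E]_eq = 0.04261 M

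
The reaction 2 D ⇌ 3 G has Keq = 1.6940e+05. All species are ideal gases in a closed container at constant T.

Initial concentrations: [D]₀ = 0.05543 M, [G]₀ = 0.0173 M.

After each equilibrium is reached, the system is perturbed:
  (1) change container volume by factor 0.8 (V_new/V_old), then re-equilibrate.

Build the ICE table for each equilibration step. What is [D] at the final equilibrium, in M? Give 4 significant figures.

Q₀ = 0.001685 vs Keq = 1.6940e+05 ⇒ Q<K, forward
Step 1:
                    D           G
  I           0.05543      0.0173
  C          -0.05535     0.08303
  E        7.7212e-05      0.1003
  solve Keq expr → x = 0.02768; check Q = 1.6940e+05
Then change container volume by factor 0.8 (V_new/V_old).
Step 2:
                    D           G
  I        9.6515e-05      0.1254
  C        1.1370e-05 -1.7055e-05
  E        1.0788e-04      0.1254
  solve Keq expr → x = -5.6850e-06; check Q = 1.6940e+05

[D]_eq = 1.0788e-04 M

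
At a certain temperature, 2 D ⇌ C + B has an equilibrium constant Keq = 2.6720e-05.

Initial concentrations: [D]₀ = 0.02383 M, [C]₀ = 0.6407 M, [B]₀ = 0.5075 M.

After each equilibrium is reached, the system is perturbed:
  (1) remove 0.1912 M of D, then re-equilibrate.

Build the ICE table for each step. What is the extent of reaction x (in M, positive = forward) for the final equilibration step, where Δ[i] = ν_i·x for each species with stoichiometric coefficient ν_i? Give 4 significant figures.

Q₀ = 572.6 vs Keq = 2.6720e-05 ⇒ Q>K, reverse
Step 1:
                    D           C           B
  I           0.02383      0.6407      0.5075
  C             1.015     -0.5073     -0.5073
  E             1.038      0.1334  2.1595e-04
  solve Keq expr → x = -0.5073; check Q = 2.6720e-05
Then remove 0.1912 M of D.
Step 2:
                    D           C           B
  I            0.8472      0.1334  2.1595e-04
  C        1.4416e-04 -7.2078e-05 -7.2078e-05
  E            0.8473      0.1333  1.4387e-04
  solve Keq expr → x = -7.2078e-05; check Q = 2.6720e-05

x = -7.2078e-05 M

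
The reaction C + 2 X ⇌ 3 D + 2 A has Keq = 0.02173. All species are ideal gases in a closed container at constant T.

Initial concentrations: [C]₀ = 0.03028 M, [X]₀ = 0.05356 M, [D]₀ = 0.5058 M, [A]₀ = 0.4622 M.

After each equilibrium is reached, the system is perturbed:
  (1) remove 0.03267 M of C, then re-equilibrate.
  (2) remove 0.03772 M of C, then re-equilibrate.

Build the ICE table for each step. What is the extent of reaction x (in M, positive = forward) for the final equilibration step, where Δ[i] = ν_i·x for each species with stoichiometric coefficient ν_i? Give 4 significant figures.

x = -0.003867 M

Q₀ = 318.2 vs Keq = 0.02173 ⇒ Q>K, reverse
Step 1:
                  C         X         D         A
  init      0.03028   0.05356    0.5058    0.4622
  Δ          0.1137    0.2273    -0.341   -0.2273
  eq          0.144    0.2809    0.1648    0.2349
  solve Keq expr → x = -0.1137; check Q = 0.02173
Then remove 0.03267 M of C.
Step 2:
                  C         X         D         A
  init       0.1113    0.2809    0.1648    0.2349
  Δ        0.002676  0.005351 -0.008027 -0.005351
  eq          0.114    0.2863    0.1568    0.2295
  solve Keq expr → x = -0.002676; check Q = 0.02173
Then remove 0.03772 M of C.
Step 3:
                  C         X         D         A
  init      0.07624    0.2863    0.1568    0.2295
  Δ        0.003867  0.007733   -0.0116 -0.007733
  eq         0.0801     0.294    0.1452    0.2218
  solve Keq expr → x = -0.003867; check Q = 0.02173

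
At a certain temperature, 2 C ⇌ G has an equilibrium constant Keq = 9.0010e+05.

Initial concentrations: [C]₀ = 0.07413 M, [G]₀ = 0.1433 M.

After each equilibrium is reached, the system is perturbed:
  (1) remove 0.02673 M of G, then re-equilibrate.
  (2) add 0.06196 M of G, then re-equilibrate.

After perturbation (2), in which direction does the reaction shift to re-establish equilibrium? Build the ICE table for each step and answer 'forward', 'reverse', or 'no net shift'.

Q₀ = 26.08 vs Keq = 9.0010e+05 ⇒ Q<K, forward
Step 1:
                   C          G
  init       0.07413     0.1433
  Δ         -0.07368    0.03684
  eq      4.4736e-04     0.1801
  solve Keq expr → x = 0.03684; check Q = 9.0010e+05
Then remove 0.02673 M of G.
Step 2:
                   C          G
  init    4.4736e-04     0.1534
  Δ       -3.4500e-05 1.7250e-05
  eq      4.1286e-04     0.1534
  solve Keq expr → x = 1.7250e-05; check Q = 9.0010e+05
Then add 0.06196 M of G.
Step 3:
                   C          G
  init    4.1286e-04     0.2154
  Δ       7.6269e-05 -3.8134e-05
  eq      4.8913e-04     0.2154
  solve Keq expr → x = -3.8134e-05; check Q = 9.0010e+05

Direction: reverse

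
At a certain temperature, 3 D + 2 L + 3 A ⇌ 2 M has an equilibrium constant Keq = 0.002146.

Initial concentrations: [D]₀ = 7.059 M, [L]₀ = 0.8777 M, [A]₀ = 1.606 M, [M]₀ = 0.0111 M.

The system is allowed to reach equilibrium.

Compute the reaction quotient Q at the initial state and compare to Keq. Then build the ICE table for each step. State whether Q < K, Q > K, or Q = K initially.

Q₀ = 1.0977e-07 vs Keq = 0.002146 ⇒ Q<K, forward
Step 1:
                   D          L          A          M
  I            7.059     0.8777      1.606     0.0111
  C          -0.5758    -0.3838    -0.5758     0.3838
  E            6.483     0.4939       1.03     0.3949
  solve Keq expr → x = 0.1919; check Q = 0.002146

Q₀ = 1.0977e-07; Q < K (proceeds forward)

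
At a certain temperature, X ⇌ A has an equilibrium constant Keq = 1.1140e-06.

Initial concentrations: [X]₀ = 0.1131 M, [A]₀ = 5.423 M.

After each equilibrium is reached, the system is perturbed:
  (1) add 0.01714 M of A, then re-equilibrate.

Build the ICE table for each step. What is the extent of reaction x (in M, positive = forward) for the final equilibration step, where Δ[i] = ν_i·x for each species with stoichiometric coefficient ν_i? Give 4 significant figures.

x = -0.01714 M

Q₀ = 47.95 vs Keq = 1.1140e-06 ⇒ Q>K, reverse
Step 1:
                    X           A
  Initial      0.1131       5.423
  Change        5.423      -5.423
  Equil         5.536  6.1672e-06
  solve Keq expr → x = -5.423; check Q = 1.1140e-06
Then add 0.01714 M of A.
Step 2:
                    X           A
  Initial       5.536     0.01715
  Change      0.01714    -0.01714
  Equil         5.553  6.1863e-06
  solve Keq expr → x = -0.01714; check Q = 1.1140e-06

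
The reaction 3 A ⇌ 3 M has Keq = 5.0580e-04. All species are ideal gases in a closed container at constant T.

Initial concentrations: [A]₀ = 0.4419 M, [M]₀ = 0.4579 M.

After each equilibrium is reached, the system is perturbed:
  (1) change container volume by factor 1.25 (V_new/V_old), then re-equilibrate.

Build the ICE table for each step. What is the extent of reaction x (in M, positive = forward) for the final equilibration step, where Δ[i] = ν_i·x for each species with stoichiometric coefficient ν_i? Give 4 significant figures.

x = 0 M

Q₀ = 1.113 vs Keq = 5.0580e-04 ⇒ Q>K, reverse
Step 1:
                  A         M
  init       0.4419    0.4579
  Δ          0.3915   -0.3915
  eq         0.8334    0.0664
  solve Keq expr → x = -0.1305; check Q = 5.0580e-04
Then change container volume by factor 1.25 (V_new/V_old).
Step 2:
                  A         M
  init       0.6667   0.05312
  Δ               0         0
  eq         0.6667   0.05312
  solve Keq expr → x = 0; check Q = 5.0580e-04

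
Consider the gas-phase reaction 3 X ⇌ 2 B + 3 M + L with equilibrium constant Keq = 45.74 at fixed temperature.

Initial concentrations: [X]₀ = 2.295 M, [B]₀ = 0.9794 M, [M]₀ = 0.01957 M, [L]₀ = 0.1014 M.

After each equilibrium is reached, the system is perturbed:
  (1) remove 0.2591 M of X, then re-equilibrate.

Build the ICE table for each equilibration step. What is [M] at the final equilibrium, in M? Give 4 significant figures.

Q₀ = 6.0309e-08 vs Keq = 45.74 ⇒ Q<K, forward
Step 1:
                  X         B         M         L
  I           2.295    0.9794   0.01957    0.1014
  C          -1.641     1.094     1.641    0.5471
  E          0.6537     2.074     1.661    0.6485
  solve Keq expr → x = 0.5471; check Q = 45.74
Then remove 0.2591 M of X.
Step 2:
                  X         B         M         L
  I          0.3946     2.074     1.661    0.6485
  C          0.1598   -0.1065   -0.1598  -0.05325
  E          0.5543     1.967     1.501    0.5953
  solve Keq expr → x = -0.05325; check Q = 45.74

[M]_eq = 1.501 M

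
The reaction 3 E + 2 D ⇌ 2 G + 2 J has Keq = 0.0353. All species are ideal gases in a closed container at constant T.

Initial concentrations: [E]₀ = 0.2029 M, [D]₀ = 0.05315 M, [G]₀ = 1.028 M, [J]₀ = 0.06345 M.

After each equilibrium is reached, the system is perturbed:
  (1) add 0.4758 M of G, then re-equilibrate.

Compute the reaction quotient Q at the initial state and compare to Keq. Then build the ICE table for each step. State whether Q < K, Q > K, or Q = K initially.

Q₀ = 180.3 vs Keq = 0.0353 ⇒ Q>K, reverse
Step 1:
                  E         D         G         J
  init       0.2029   0.05315     1.028   0.06345
  Δ         0.08996   0.05997  -0.05997  -0.05997
  eq         0.2929    0.1131     0.968   0.00348
  solve Keq expr → x = -0.02999; check Q = 0.0353
Then add 0.4758 M of G.
Step 2:
                  E         D         G         J
  init       0.2929    0.1131     1.444   0.00348
  Δ        0.001653  0.001102 -0.001102 -0.001102
  eq         0.2945    0.1142     1.443  0.002377
  solve Keq expr → x = -5.5106e-04; check Q = 0.0353

Q₀ = 180.3; Q > K (proceeds reverse)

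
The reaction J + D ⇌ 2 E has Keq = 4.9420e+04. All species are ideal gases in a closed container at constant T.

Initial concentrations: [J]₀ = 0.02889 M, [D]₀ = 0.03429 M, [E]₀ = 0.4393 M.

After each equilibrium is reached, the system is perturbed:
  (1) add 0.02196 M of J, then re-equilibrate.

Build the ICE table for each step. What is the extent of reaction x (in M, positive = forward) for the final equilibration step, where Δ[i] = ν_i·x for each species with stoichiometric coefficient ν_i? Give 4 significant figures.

Q₀ = 194.8 vs Keq = 4.9420e+04 ⇒ Q<K, forward
Step 1:
                    J           D           E
  Initial     0.02889     0.03429      0.4393
  Change     -0.02809    -0.02809     0.05618
  Equil    8.0108e-04    0.006201      0.4955
  solve Keq expr → x = 0.02809; check Q = 4.9420e+04
Then add 0.02196 M of J.
Step 2:
                    J           D           E
  Initial     0.02276    0.006201      0.4955
  Change    -0.005892   -0.005892     0.01178
  Equil       0.01687  3.0866e-04      0.5073
  solve Keq expr → x = 0.005892; check Q = 4.9420e+04

x = 0.005892 M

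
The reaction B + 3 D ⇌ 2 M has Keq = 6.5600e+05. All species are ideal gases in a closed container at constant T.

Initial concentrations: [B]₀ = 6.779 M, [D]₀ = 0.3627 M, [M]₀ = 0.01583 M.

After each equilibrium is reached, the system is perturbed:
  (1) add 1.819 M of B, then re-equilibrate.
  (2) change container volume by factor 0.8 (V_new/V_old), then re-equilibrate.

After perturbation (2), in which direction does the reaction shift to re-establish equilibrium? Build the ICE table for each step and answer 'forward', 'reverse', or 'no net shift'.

Q₀ = 7.7474e-04 vs Keq = 6.5600e+05 ⇒ Q<K, forward
Step 1:
                   B          D          M
  init         6.779     0.3627    0.01583
  Δ          -0.1201    -0.3602     0.2402
  eq           6.659   0.002466      0.256
  solve Keq expr → x = 0.1201; check Q = 6.5600e+05
Then add 1.819 M of B.
Step 2:
                   B          D          M
  init         8.478   0.002466      0.256
  Δ       -6.3335e-05 -1.9000e-04 1.2667e-04
  eq           8.478   0.002276     0.2561
  solve Keq expr → x = 6.3335e-05; check Q = 6.5600e+05
Then change container volume by factor 0.8 (V_new/V_old).
Step 3:
                   B          D          M
  init          10.6   0.002845     0.3201
  Δ       -1.3065e-04 -3.9196e-04 2.6130e-04
  eq            10.6   0.002453     0.3204
  solve Keq expr → x = 1.3065e-04; check Q = 6.5600e+05

Direction: forward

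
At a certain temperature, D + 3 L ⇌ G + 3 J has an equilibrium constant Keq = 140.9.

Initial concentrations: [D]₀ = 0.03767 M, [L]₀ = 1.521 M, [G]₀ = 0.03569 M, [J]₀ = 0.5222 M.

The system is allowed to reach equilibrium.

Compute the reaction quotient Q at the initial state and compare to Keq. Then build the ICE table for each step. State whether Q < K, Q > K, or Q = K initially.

Q₀ = 0.03834; Q < K (proceeds forward)

Q₀ = 0.03834 vs Keq = 140.9 ⇒ Q<K, forward
Step 1:
                   D          L          G          J
  init       0.03767      1.521    0.03569     0.5222
  Δ         -0.03762    -0.1129    0.03762     0.1129
  eq      4.7730e-05      1.408    0.07331     0.6351
  solve Keq expr → x = 0.03762; check Q = 140.9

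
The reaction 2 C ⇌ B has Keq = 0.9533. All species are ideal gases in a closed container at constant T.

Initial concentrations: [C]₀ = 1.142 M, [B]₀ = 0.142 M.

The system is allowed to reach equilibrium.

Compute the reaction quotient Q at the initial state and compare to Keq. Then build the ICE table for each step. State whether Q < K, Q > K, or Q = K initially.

Q₀ = 0.1089; Q < K (proceeds forward)

Q₀ = 0.1089 vs Keq = 0.9533 ⇒ Q<K, forward
Step 1:
                  C         B
  I           1.142     0.142
  C         -0.5005    0.2503
  E          0.6415    0.3923
  solve Keq expr → x = 0.2503; check Q = 0.9533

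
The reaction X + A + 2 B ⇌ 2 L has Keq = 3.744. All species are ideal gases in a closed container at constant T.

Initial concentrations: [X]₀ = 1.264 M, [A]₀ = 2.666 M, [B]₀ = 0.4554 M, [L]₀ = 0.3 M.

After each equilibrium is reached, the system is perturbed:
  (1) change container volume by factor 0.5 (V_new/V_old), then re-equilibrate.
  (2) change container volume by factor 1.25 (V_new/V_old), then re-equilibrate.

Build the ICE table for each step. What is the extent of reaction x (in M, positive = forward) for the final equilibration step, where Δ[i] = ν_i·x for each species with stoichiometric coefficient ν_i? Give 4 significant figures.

x = -0.01658 M

Q₀ = 0.1288 vs Keq = 3.744 ⇒ Q<K, forward
Step 1:
                   X          A          B          L
  I            1.264      2.666     0.4554        0.3
  C          -0.1391    -0.1391    -0.2782     0.2782
  E            1.125      2.527     0.1772     0.5782
  solve Keq expr → x = 0.1391; check Q = 3.744
Then change container volume by factor 0.5 (V_new/V_old).
Step 2:
                   X          A          B          L
  I             2.25      5.054     0.3545      1.156
  C          -0.0747    -0.0747    -0.1494     0.1494
  E            2.175      4.979     0.2051      1.306
  solve Keq expr → x = 0.0747; check Q = 3.744
Then change container volume by factor 1.25 (V_new/V_old).
Step 3:
                   X          A          B          L
  I             1.74      3.983      0.164      1.045
  C          0.01658    0.01658    0.03315   -0.03315
  E            1.757          4     0.1972      1.011
  solve Keq expr → x = -0.01658; check Q = 3.744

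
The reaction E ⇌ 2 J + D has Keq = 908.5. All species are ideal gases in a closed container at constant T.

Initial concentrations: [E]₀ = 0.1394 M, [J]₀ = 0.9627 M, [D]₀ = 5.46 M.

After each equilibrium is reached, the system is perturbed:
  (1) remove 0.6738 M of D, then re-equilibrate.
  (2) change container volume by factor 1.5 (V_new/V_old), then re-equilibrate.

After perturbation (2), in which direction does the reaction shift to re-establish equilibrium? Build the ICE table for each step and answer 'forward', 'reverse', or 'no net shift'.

Q₀ = 36.3 vs Keq = 908.5 ⇒ Q<K, forward
Step 1:
                  E         J         D
  init       0.1394    0.9627      5.46
  Δ         -0.1302    0.2604    0.1302
  eq       0.009205     1.223      5.59
  solve Keq expr → x = 0.1302; check Q = 908.5
Then remove 0.6738 M of D.
Step 2:
                  E         J         D
  init     0.009205     1.223     4.916
  Δ       -0.001079  0.002158  0.001079
  eq       0.008126     1.225     4.917
  solve Keq expr → x = 0.001079; check Q = 908.5
Then change container volume by factor 1.5 (V_new/V_old).
Step 3:
                  E         J         D
  init     0.005417    0.8168     3.278
  Δ       -0.002972  0.005944  0.002972
  eq       0.002445    0.8228     3.281
  solve Keq expr → x = 0.002972; check Q = 908.5

Direction: forward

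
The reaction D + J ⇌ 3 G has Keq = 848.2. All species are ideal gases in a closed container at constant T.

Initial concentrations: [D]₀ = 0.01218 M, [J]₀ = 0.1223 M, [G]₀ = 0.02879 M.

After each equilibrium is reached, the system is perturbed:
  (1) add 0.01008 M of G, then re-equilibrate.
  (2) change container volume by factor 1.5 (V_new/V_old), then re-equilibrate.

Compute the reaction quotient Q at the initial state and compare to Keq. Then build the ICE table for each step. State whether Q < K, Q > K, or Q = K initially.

Q₀ = 0.01602 vs Keq = 848.2 ⇒ Q<K, forward
Step 1:
                    D           J           G
  I           0.01218      0.1223     0.02879
  C          -0.01218    -0.01218     0.03653
  E        2.9839e-06      0.1101     0.06532
  solve Keq expr → x = 0.01218; check Q = 848.2
Then add 0.01008 M of G.
Step 2:
                    D           J           G
  I        2.9839e-06      0.1101      0.0754
  C        1.6046e-06  1.6046e-06 -4.8137e-06
  E        4.5885e-06      0.1101      0.0754
  solve Keq expr → x = -1.6046e-06; check Q = 848.2
Then change container volume by factor 1.5 (V_new/V_old).
Step 3:
                    D           J           G
  I        3.0590e-06     0.07342     0.05026
  C       -1.0193e-06 -1.0193e-06  3.0578e-06
  E        2.0397e-06     0.07342     0.05027
  solve Keq expr → x = 1.0193e-06; check Q = 848.2

Q₀ = 0.01602; Q < K (proceeds forward)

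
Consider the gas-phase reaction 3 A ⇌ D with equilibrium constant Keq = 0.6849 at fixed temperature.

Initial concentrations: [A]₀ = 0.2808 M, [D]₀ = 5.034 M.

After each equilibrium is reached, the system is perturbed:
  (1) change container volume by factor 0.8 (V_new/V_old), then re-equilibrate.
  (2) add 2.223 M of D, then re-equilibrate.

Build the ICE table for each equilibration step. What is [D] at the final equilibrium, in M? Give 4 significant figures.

Q₀ = 227.4 vs Keq = 0.6849 ⇒ Q>K, reverse
Step 1:
                   A          D
  Initial     0.2808      5.034
  Change       1.593    -0.5309
  Equil        1.873      4.503
  solve Keq expr → x = -0.5309; check Q = 0.6849
Then change container volume by factor 0.8 (V_new/V_old).
Step 2:
                   A          D
  Initial      2.342      5.629
  Change     -0.3114     0.1038
  Equil         2.03      5.733
  solve Keq expr → x = 0.1038; check Q = 0.6849
Then add 2.223 M of D.
Step 3:
                   A          D
  Initial       2.03      7.956
  Change      0.2271   -0.07572
  Equil        2.258       7.88
  solve Keq expr → x = -0.07572; check Q = 0.6849

[D]_eq = 7.88 M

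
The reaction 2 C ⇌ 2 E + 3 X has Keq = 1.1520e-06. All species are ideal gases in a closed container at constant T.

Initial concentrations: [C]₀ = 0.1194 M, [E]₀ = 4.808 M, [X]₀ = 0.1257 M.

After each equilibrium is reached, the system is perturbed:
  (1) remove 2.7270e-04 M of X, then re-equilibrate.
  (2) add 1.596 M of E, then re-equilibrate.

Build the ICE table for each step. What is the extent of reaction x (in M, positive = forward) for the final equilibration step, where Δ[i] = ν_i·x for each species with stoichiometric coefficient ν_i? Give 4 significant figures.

Q₀ = 3.221 vs Keq = 1.1520e-06 ⇒ Q>K, reverse
Step 1:
                    C           E           X
  init         0.1194       4.808      0.1257
  Δ           0.08294    -0.08294     -0.1244
  eq           0.2023       4.725    0.001283
  solve Keq expr → x = -0.04147; check Q = 1.1520e-06
Then remove 2.7270e-04 M of X.
Step 2:
                    C           E           X
  init         0.2023       4.725     0.00101
  Δ       -1.8127e-04  1.8127e-04  2.7190e-04
  eq           0.2022       4.725    0.001282
  solve Keq expr → x = 9.0634e-05; check Q = 1.1520e-06
Then add 1.596 M of E.
Step 3:
                    C           E           X
  init         0.2022       6.321    0.001282
  Δ        1.5039e-04 -1.5039e-04 -2.2559e-04
  eq           0.2023       6.321    0.001057
  solve Keq expr → x = -7.5196e-05; check Q = 1.1520e-06

x = -7.5196e-05 M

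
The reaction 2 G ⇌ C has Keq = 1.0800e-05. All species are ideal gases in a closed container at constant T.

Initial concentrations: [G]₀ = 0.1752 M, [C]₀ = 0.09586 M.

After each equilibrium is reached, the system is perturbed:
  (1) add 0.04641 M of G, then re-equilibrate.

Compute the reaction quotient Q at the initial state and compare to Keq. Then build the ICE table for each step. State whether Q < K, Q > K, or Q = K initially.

Q₀ = 3.123 vs Keq = 1.0800e-05 ⇒ Q>K, reverse
Step 1:
                  G         C
  I          0.1752   0.09586
  C          0.1917  -0.09586
  E          0.3669 1.4540e-06
  solve Keq expr → x = -0.09586; check Q = 1.0800e-05
Then add 0.04641 M of G.
Step 2:
                  G         C
  I          0.4133 1.4540e-06
  C       -7.8215e-07 3.9107e-07
  E          0.4133 1.8451e-06
  solve Keq expr → x = 3.9107e-07; check Q = 1.0800e-05

Q₀ = 3.123; Q > K (proceeds reverse)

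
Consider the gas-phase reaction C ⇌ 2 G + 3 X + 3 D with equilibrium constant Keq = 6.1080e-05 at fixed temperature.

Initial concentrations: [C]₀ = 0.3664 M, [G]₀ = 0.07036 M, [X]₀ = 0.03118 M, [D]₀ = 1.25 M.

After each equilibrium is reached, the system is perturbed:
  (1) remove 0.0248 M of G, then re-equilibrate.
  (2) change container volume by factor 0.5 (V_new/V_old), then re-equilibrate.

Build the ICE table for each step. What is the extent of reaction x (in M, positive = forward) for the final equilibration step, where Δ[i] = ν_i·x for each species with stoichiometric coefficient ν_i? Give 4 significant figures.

x = -0.04525 M

Q₀ = 7.9993e-07 vs Keq = 6.1080e-05 ⇒ Q<K, forward
Step 1:
                    C           G           X           D
  init         0.3664     0.07036     0.03118        1.25
  Δ          -0.02013     0.04027      0.0604      0.0604
  eq           0.3463      0.1106     0.09158        1.31
  solve Keq expr → x = 0.02013; check Q = 6.1080e-05
Then remove 0.0248 M of G.
Step 2:
                    C           G           X           D
  init         0.3463     0.08583     0.09158        1.31
  Δ         -0.003437    0.006874     0.01031     0.01031
  eq           0.3428      0.0927      0.1019       1.321
  solve Keq expr → x = 0.003437; check Q = 6.1080e-05
Then change container volume by factor 0.5 (V_new/V_old).
Step 3:
                    C           G           X           D
  init         0.6857      0.1854      0.2038       2.641
  Δ           0.04525    -0.09049     -0.1357     -0.1357
  eq           0.7309     0.09491     0.06804       2.506
  solve Keq expr → x = -0.04525; check Q = 6.1080e-05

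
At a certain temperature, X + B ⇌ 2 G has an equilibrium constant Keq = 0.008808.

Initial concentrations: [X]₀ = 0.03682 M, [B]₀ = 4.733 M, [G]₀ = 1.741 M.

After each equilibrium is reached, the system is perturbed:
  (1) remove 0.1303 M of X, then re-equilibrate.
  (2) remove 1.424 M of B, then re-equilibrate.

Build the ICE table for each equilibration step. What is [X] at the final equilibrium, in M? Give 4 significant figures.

[X]_eq = 0.6977 M

Q₀ = 17.39 vs Keq = 0.008808 ⇒ Q>K, reverse
Step 1:
                    X           B           G
  init        0.03682       4.733       1.741
  Δ            0.7715      0.7715      -1.543
  eq           0.8083       5.505       0.198
  solve Keq expr → x = -0.7715; check Q = 0.008808
Then remove 0.1303 M of X.
Step 2:
                    X           B           G
  init          0.678       5.505       0.198
  Δ          0.007748    0.007748     -0.0155
  eq           0.6858       5.512      0.1825
  solve Keq expr → x = -0.007748; check Q = 0.008808
Then remove 1.424 M of B.
Step 3:
                    X           B           G
  init         0.6858       4.088      0.1825
  Δ           0.01187     0.01187    -0.02374
  eq           0.6977         4.1      0.1587
  solve Keq expr → x = -0.01187; check Q = 0.008808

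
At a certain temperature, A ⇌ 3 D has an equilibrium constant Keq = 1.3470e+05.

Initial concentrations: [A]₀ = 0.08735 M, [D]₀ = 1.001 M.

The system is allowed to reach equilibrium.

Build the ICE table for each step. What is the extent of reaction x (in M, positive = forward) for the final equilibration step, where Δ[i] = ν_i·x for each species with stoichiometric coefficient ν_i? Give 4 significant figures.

x = 0.08734 M

Q₀ = 11.48 vs Keq = 1.3470e+05 ⇒ Q<K, forward
Step 1:
                  A         D
  Initial   0.08735     1.001
  Change   -0.08734     0.262
  Equil   1.4957e-05     1.263
  solve Keq expr → x = 0.08734; check Q = 1.3470e+05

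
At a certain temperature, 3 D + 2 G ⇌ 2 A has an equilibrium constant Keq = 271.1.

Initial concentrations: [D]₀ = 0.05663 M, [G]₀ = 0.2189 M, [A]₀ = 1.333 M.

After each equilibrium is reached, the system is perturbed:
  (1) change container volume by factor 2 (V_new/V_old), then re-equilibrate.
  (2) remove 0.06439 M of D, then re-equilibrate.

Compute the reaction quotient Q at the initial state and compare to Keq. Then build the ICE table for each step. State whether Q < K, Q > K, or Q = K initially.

Q₀ = 2.0419e+05; Q > K (proceeds reverse)

Q₀ = 2.0419e+05 vs Keq = 271.1 ⇒ Q>K, reverse
Step 1:
                   D          G          A
  Initial    0.05663     0.2189      1.333
  Change      0.2611     0.1741    -0.1741
  Equil       0.3177      0.393      1.159
  solve Keq expr → x = -0.08704; check Q = 271.1
Then change container volume by factor 2 (V_new/V_old).
Step 2:
                   D          G          A
  Initial     0.1589     0.1965     0.5795
  Change     0.08906    0.05937   -0.05937
  Equil       0.2479     0.2559     0.5201
  solve Keq expr → x = -0.02969; check Q = 271.1
Then remove 0.06439 M of D.
Step 3:
                   D          G          A
  Initial     0.1835     0.2559     0.5201
  Change     0.04034    0.02689   -0.02689
  Equil       0.2239     0.2828     0.4932
  solve Keq expr → x = -0.01345; check Q = 271.1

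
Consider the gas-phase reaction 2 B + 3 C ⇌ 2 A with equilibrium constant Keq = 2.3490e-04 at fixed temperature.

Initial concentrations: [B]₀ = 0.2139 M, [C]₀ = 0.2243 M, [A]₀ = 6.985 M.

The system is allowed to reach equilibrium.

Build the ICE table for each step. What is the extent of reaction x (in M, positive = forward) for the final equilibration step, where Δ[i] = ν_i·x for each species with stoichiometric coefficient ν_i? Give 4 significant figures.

x = -2.573 M

Q₀ = 9.4498e+04 vs Keq = 2.3490e-04 ⇒ Q>K, reverse
Step 1:
                  B         C         A
  I          0.2139    0.2243     6.985
  C           5.146     7.719    -5.146
  E            5.36     7.943     1.839
  solve Keq expr → x = -2.573; check Q = 2.3490e-04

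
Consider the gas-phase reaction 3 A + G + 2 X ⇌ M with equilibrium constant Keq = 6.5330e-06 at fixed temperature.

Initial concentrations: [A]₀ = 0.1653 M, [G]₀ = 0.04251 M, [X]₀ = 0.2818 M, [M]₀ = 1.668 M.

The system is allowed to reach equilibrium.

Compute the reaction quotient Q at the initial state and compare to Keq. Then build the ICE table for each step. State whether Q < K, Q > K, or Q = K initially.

Q₀ = 1.0940e+05 vs Keq = 6.5330e-06 ⇒ Q>K, reverse
Step 1:
                   A          G          X          M
  I           0.1653    0.04251     0.2818      1.668
  C            4.947      1.649      3.298     -1.649
  E            5.113      1.692       3.58    0.01893
  solve Keq expr → x = -1.649; check Q = 6.5330e-06

Q₀ = 1.0940e+05; Q > K (proceeds reverse)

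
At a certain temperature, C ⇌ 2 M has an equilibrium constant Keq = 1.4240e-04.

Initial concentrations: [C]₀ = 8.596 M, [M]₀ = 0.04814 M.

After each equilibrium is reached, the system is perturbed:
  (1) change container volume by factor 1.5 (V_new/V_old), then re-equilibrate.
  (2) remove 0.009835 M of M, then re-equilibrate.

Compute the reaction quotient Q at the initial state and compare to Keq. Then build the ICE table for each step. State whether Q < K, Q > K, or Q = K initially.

Q₀ = 2.6960e-04; Q > K (proceeds reverse)

Q₀ = 2.6960e-04 vs Keq = 1.4240e-04 ⇒ Q>K, reverse
Step 1:
                  C         M
  Initial     8.596   0.04814
  Change    0.00657  -0.01314
  Equil       8.603     0.035
  solve Keq expr → x = -0.00657; check Q = 1.4240e-04
Then change container volume by factor 1.5 (V_new/V_old).
Step 2:
                  C         M
  Initial     5.735   0.02333
  Change  -0.002619  0.005238
  Equil       5.732   0.02857
  solve Keq expr → x = 0.002619; check Q = 1.4240e-04
Then remove 0.009835 M of M.
Step 3:
                  C         M
  Initial     5.732   0.01874
  Change  -0.004911  0.009823
  Equil       5.728   0.02856
  solve Keq expr → x = 0.004911; check Q = 1.4240e-04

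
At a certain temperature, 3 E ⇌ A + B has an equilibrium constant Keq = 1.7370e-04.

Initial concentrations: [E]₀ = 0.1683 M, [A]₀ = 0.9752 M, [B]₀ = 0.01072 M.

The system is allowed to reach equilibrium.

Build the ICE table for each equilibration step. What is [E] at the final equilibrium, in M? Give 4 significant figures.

[E]_eq = 0.2005 M

Q₀ = 2.193 vs Keq = 1.7370e-04 ⇒ Q>K, reverse
Step 1:
                  E         A         B
  init       0.1683    0.9752   0.01072
  Δ         0.03216  -0.01072  -0.01072
  eq         0.2005    0.9645 1.4506e-06
  solve Keq expr → x = -0.01072; check Q = 1.7370e-04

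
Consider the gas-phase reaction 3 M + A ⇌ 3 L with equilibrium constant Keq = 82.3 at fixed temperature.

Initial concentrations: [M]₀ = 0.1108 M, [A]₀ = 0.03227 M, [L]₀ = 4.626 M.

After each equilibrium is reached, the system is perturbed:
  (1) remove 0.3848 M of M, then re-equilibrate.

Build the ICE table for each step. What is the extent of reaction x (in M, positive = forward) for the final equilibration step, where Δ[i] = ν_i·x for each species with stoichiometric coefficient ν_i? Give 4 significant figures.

Q₀ = 2.2553e+06 vs Keq = 82.3 ⇒ Q>K, reverse
Step 1:
                  M         A         L
  init       0.1108   0.03227     4.626
  Δ           1.033    0.3443    -1.033
  eq          1.144    0.3766     3.593
  solve Keq expr → x = -0.3443; check Q = 82.3
Then remove 0.3848 M of M.
Step 2:
                  M         A         L
  init        0.759    0.3766     3.593
  Δ          0.2413   0.08044   -0.2413
  eq              1     0.457     3.352
  solve Keq expr → x = -0.08044; check Q = 82.3

x = -0.08044 M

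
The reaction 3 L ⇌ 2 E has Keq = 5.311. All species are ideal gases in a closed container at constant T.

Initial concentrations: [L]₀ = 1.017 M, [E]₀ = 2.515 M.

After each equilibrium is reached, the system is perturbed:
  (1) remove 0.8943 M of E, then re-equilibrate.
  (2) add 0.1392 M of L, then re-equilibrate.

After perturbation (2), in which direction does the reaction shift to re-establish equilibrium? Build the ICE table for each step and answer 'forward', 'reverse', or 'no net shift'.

Direction: forward

Q₀ = 6.013 vs Keq = 5.311 ⇒ Q>K, reverse
Step 1:
                    L           E
  init          1.017       2.515
  Δ           0.03619    -0.02413
  eq            1.053       2.491
  solve Keq expr → x = -0.01206; check Q = 5.311
Then remove 0.8943 M of E.
Step 2:
                    L           E
  init          1.053       1.597
  Δ           -0.2225      0.1483
  eq           0.8307       1.745
  solve Keq expr → x = 0.07416; check Q = 5.311
Then add 0.1392 M of L.
Step 3:
                    L           E
  init         0.9699       1.745
  Δ            -0.115     0.07669
  eq           0.8549       1.822
  solve Keq expr → x = 0.03834; check Q = 5.311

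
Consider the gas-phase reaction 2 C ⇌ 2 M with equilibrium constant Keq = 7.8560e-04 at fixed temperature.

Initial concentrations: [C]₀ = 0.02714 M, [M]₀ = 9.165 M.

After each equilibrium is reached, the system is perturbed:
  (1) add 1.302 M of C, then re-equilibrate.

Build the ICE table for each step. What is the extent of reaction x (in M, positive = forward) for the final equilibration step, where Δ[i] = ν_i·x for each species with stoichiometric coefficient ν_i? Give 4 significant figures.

x = 0.01775 M

Q₀ = 1.1404e+05 vs Keq = 7.8560e-04 ⇒ Q>K, reverse
Step 1:
                   C          M
  I          0.02714      9.165
  C            8.914     -8.914
  E            8.942     0.2506
  solve Keq expr → x = -4.457; check Q = 7.8560e-04
Then add 1.302 M of C.
Step 2:
                   C          M
  I            10.24     0.2506
  C          -0.0355     0.0355
  E            10.21     0.2861
  solve Keq expr → x = 0.01775; check Q = 7.8560e-04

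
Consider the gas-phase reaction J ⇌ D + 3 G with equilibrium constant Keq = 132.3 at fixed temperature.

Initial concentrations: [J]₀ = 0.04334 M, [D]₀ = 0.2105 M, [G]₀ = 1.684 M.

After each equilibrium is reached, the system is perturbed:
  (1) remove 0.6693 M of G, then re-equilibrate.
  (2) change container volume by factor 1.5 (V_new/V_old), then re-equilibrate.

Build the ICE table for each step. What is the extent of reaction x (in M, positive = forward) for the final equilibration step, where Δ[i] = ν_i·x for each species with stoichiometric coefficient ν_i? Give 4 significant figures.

Q₀ = 23.19 vs Keq = 132.3 ⇒ Q<K, forward
Step 1:
                   J          D          G
  I          0.04334     0.2105      1.684
  C         -0.03292    0.03292    0.09875
  E          0.01042     0.2434      1.783
  solve Keq expr → x = 0.03292; check Q = 132.3
Then remove 0.6693 M of G.
Step 2:
                   J          D          G
  I          0.01042     0.2434      1.113
  C         -0.00764    0.00764    0.02292
  E         0.002785     0.2511      1.136
  solve Keq expr → x = 0.00764; check Q = 132.3
Then change container volume by factor 1.5 (V_new/V_old).
Step 3:
                   J          D          G
  I         0.001856     0.1674     0.7576
  C        -0.001294   0.001294   0.003881
  E       5.6286e-04     0.1687     0.7615
  solve Keq expr → x = 0.001294; check Q = 132.3

x = 0.001294 M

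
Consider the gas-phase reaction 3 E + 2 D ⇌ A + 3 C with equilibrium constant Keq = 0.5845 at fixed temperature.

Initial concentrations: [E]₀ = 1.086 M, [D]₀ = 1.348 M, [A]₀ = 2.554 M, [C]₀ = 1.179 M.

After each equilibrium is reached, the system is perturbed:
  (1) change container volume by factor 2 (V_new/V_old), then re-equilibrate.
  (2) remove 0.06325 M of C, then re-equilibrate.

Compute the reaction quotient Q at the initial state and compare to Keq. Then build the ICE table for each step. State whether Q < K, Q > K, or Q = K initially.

Q₀ = 1.798 vs Keq = 0.5845 ⇒ Q>K, reverse
Step 1:
                  E         D         A         C
  I           1.086     1.348     2.554     1.179
  C          0.1757    0.1171  -0.05857   -0.1757
  E           1.262     1.465     2.495     1.003
  solve Keq expr → x = -0.05857; check Q = 0.5845
Then change container volume by factor 2 (V_new/V_old).
Step 2:
                  E         D         A         C
  I          0.6309    0.7326     1.248    0.5016
  C         0.05359   0.03572  -0.01786  -0.05359
  E          0.6844    0.7683      1.23    0.4481
  solve Keq expr → x = -0.01786; check Q = 0.5845
Then remove 0.06325 M of C.
Step 3:
                  E         D         A         C
  I          0.6844    0.7683      1.23    0.3848
  C         -0.0326  -0.02173   0.01087    0.0326
  E          0.6518    0.7466     1.241    0.4174
  solve Keq expr → x = 0.01087; check Q = 0.5845

Q₀ = 1.798; Q > K (proceeds reverse)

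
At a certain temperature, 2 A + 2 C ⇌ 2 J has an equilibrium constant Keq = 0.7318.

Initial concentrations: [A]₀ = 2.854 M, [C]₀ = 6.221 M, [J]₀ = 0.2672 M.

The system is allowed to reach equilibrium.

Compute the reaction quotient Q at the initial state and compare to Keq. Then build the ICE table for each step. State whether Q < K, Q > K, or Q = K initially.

Q₀ = 2.2649e-04 vs Keq = 0.7318 ⇒ Q<K, forward
Step 1:
                  A         C         J
  init        2.854     6.221    0.2672
  Δ          -2.157    -2.157     2.157
  eq         0.6972     4.064     2.424
  solve Keq expr → x = 1.078; check Q = 0.7318

Q₀ = 2.2649e-04; Q < K (proceeds forward)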